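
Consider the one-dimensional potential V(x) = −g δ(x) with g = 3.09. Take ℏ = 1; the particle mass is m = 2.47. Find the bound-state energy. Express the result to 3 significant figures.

E = -11.8

The bound state is ψ(x) = √κ e^{−κ|x|}. The derivative jump ψ'(0⁺) − ψ'(0⁻) = −(2mg/ℏ²)ψ(0) fixes κ = mg/ℏ² = 7.632.
Then E = −ℏ²κ²/(2m) = −mg²/(2ℏ²) = -11.79.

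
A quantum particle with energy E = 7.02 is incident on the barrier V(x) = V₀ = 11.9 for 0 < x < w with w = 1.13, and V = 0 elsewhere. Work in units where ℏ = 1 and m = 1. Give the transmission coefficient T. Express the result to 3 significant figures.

T = 0.00332

E < V₀: inside the barrier ψ ∝ e^{±κx} with κ = √(2m(V₀ − E))/ℏ = 3.124.
κw = 3.530, sinh(κw) = 17.05.
Matching ψ, ψ′ at both faces gives T = [1 + V₀² sinh²(κw) / (4E(V₀ − E))]⁻¹ = 1/301.5 = 0.00332.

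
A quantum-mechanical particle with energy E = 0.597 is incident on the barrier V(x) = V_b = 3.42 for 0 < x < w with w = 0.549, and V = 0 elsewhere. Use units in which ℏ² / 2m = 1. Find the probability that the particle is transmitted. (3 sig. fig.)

T = 0.340

Since E < V_b the interior solution is evanescent with decay constant κ = √(2m(V_b − E))/ℏ = 1.680.
κw = 0.9224, sinh(κw) = 1.059.
The exact tunnelling result is T⁻¹ = 1 + V_b² sinh²(κw) / [4E(V_b − E)] = 2.945, so T = 0.340.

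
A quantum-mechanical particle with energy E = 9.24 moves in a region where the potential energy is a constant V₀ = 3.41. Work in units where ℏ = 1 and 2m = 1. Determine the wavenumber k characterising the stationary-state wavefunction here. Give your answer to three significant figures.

With E > V₀ the solution is oscillatory, ψ ∝ e^{±ikx} with k = √(2m(E − V₀))/ℏ.
k = √(2 × 0.5 × 5.83) = 2.415.

k = 2.41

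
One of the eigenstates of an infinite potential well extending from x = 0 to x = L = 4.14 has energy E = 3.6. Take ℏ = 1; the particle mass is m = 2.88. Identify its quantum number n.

From E_n = n²π²ℏ²/(2mL²) invert to n = √(2mL²E)/(πℏ).
n = (4.14/π) × √(2 × 2.88 × 3.6) = 6.001 → n = 6.

n = 6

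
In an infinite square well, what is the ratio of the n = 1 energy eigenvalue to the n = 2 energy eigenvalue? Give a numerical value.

E_n = n²π²ℏ²/(2mL²) so the ratio is n₂²/n₁² = 1/4 = 0.25.

0.25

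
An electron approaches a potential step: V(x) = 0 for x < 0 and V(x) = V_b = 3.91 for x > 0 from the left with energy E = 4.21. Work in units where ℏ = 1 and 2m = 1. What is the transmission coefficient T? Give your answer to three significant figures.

The wavenumbers are k₁ = √(2mE)/ℏ = 2.052 on the left and k₂ = √(2m(E − V_b))/ℏ = 0.5477 on the right.
Matching ψ and ψ′ at x = 0 gives r = (k₁ − k₂)/(k₁ + k₂), so R = r² = 0.3348 and T = 1 − R = 0.6652.

T = 0.665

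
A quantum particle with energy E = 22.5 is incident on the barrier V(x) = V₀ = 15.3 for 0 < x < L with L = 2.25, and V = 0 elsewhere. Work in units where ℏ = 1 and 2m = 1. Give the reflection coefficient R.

R = 0.0209

Above the barrier the interior wavenumber is k₂ = √(2m(E − V₀))/ℏ = 2.683, giving phase k₂L = 6.037.
Matching at both interfaces gives T⁻¹ = 1 + V₀² sin²(k₂L) / [4E(E − V₀)] = 1.021, hence T = 0.979.
R = 1 − T = 0.0209.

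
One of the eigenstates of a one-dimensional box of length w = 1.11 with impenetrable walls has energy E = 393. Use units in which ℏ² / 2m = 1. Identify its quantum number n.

n = 7

From E_n = n²π²ℏ²/(2mw²) invert to n = √(2mw²E)/(πℏ).
n = (1.11/π) × √(2 × 0.5 × 393) = 7.004 → n = 7.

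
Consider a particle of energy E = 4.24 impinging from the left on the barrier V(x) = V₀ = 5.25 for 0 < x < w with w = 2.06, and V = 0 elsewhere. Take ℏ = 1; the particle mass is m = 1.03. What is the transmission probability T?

Since E < V₀ the interior solution is evanescent with decay constant κ = √(2m(V₀ − E))/ℏ = 1.442.
κw = 2.971, sinh(κw) = 9.734.
Matching ψ, ψ′ at both faces gives T = [1 + V₀² sinh²(κw) / (4E(V₀ − E))]⁻¹ = 1/153.5 = 0.00652.

T = 0.00652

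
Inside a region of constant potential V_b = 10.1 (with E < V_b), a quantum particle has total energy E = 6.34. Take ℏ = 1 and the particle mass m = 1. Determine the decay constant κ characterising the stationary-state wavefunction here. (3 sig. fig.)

κ = 2.74

Since E < V_b the TISE in this region is ψ'' = κ²ψ with κ = √(2m(V_b − E))/ℏ.
κ = √(2 × 1 × 3.76) = 2.742.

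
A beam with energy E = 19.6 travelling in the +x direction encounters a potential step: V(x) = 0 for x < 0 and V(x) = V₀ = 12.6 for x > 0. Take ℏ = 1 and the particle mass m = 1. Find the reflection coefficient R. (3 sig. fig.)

R = 0.0634

The wavenumbers are k₁ = √(2mE)/ℏ = 6.261 on the left and k₂ = √(2m(E − V₀))/ℏ = 3.742 on the right.
Matching ψ and ψ′ at x = 0 gives r = (k₁ − k₂)/(k₁ + k₂), so R = r² = 0.06344 and T = 1 − R = 0.9366.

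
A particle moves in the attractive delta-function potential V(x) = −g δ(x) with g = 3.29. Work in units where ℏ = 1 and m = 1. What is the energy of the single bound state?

E = -5.41

For x ≠ 0 the bound state is ψ ∝ e^{−κ|x|}; integrating the TISE across the delta gives the cusp condition 2κ = 2mg/ℏ², so κ = 3.290.
Then E = −ℏ²κ²/(2m) = −mg²/(2ℏ²) = -5.412.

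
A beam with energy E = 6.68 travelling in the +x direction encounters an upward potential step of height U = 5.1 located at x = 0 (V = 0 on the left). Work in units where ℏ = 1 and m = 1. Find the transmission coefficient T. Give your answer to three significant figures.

On each side the TISE gives plane waves with k = √(2m(E − V))/ℏ: k₁ = √(2·1·6.68) = 3.655, k₂ = √(2·1·1.58) = 1.778.
Continuity of ψ and ψ′ at the step yields the reflection amplitude r = (k₁ − k₂)/(k₁ + k₂) = 0.3456; thus R = |r|² = 0.1194, T = 0.8806.

T = 0.881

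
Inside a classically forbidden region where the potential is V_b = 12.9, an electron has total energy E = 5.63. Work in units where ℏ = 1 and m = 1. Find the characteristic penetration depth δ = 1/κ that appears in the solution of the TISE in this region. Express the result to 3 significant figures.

δ = 0.262

Since E < V_b the TISE in this region is ψ'' = κ²ψ with κ = √(2m(V_b − E))/ℏ.
κ = √(2 × 1 × 7.27) = 3.813. The penetration depth is δ = 1/κ = 0.262.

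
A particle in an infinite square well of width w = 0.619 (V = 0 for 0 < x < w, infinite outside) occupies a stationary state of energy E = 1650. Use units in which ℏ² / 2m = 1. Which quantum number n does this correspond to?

n = 8

From E_n = n²π²ℏ²/(2mw²) invert to n = √(2mw²E)/(πℏ).
n = (0.619/π) × √(2 × 0.5 × 1650) = 8.004 → n = 8.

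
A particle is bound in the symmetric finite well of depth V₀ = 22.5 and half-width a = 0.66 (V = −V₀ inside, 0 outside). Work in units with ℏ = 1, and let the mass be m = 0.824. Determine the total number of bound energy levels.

N = 3

The dimensionless depth is z₀ = a√(2mV₀)/ℏ = 0.66 × √(37.08) = 4.019.
A new bound state (alternating even/odd) appears each time z₀ passes a multiple of π/2, so N = ⌊2z₀/π⌋ + 1 = ⌊2.559⌋ + 1 = 3.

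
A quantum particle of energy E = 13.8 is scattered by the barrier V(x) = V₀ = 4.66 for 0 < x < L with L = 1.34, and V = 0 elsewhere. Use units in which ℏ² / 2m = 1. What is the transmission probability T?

E > V₀: inside the barrier k₂ = √(2m(E − V₀))/ℏ = 3.023, k₂L = 4.051.
Matching at both interfaces gives T⁻¹ = 1 + V₀² sin²(k₂L) / [4E(E − V₀)] = 1.027, hence T = 0.974.

T = 0.974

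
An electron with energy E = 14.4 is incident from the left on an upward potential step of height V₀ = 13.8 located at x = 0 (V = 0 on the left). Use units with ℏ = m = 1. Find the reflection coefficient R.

R = 0.437

The wavenumbers are k₁ = √(2mE)/ℏ = 5.367 on the left and k₂ = √(2m(E − V₀))/ℏ = 1.095 on the right.
Matching ψ and ψ′ at x = 0 gives r = (k₁ − k₂)/(k₁ + k₂), so R = r² = 0.4369 and T = 1 − R = 0.5631.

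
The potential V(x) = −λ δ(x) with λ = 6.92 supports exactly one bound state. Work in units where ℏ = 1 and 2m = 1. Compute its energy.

E = -12.0

For x ≠ 0 the bound state is ψ ∝ e^{−κ|x|}; integrating the TISE across the delta gives the cusp condition 2κ = 2mλ/ℏ², so κ = 3.460.
Then E = −ℏ²κ²/(2m) = −mλ²/(2ℏ²) = -11.97.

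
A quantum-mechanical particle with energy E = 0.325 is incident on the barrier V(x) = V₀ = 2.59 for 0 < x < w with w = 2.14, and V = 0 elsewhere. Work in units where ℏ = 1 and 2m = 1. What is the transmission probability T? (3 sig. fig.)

Since E < V₀ the interior solution is evanescent with decay constant κ = √(2m(V₀ − E))/ℏ = 1.505.
κw = 3.221, sinh(κw) = 12.50.
The exact tunnelling result is T⁻¹ = 1 + V₀² sinh²(κw) / [4E(V₀ − E)] = 357.1, so T = 0.00280.

T = 0.00280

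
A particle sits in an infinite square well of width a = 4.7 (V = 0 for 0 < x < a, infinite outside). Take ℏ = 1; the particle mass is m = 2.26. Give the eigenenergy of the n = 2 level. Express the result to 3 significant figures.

Requiring ψ(0) = ψ(a) = 0 quantises k = nπ/a, hence E_n = ℏ²k²/2m = n²π²ℏ²/(2ma²).
E_2 = 2² × π² / (2 × 2.26 × 4.7²) = 0.3954.

E = 0.395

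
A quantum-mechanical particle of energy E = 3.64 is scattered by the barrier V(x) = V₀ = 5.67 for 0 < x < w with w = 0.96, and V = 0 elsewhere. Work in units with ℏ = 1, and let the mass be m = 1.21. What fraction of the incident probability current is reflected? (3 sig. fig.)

R = 0.949

E < V₀: inside the barrier ψ ∝ e^{±κx} with κ = √(2m(V₀ − E))/ℏ = 2.216.
κw = 2.128, sinh(κw) = 4.139.
The exact tunnelling result is T⁻¹ = 1 + V₀² sinh²(κw) / [4E(V₀ − E)] = 19.63, so T = 0.0509.
R = 1 − T = 0.949.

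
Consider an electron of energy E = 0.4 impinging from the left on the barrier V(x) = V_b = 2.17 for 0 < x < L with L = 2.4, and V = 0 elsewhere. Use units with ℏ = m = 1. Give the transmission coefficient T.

T = 0.000288

E < V_b: inside the barrier ψ ∝ e^{±κx} with κ = √(2m(V_b − E))/ℏ = 1.881.
κL = 4.516, sinh(κL) = 45.71.
The exact tunnelling result is T⁻¹ = 1 + V_b² sinh²(κL) / [4E(V_b − E)] = 3475, so T = 0.000288.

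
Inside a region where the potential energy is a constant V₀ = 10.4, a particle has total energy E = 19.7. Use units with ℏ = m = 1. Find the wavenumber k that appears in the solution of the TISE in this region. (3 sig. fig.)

k = 4.31

With E > V₀ the solution is oscillatory, ψ ∝ e^{±ikx} with k = √(2m(E − V₀))/ℏ.
k = √(2 × 1 × 9.3) = 4.313.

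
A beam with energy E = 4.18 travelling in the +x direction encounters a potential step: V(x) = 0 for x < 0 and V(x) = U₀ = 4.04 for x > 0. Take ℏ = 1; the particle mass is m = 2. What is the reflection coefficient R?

On each side the TISE gives plane waves with k = √(2m(E − V))/ℏ: k₁ = √(2·2·4.18) = 4.089, k₂ = √(2·2·0.14) = 0.7483.
Matching ψ and ψ′ at x = 0 gives r = (k₁ − k₂)/(k₁ + k₂), so R = r² = 0.4769 and T = 1 − R = 0.5231.

R = 0.477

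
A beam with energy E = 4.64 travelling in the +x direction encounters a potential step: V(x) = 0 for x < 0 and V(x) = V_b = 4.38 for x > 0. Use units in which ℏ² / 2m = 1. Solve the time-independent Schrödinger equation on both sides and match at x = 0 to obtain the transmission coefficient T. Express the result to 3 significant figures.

T = 0.619

On each side the TISE gives plane waves with k = √(2m(E − V))/ℏ: k₁ = √(2·½·4.64) = 2.154, k₂ = √(2·½·0.26) = 0.5099.
Matching ψ and ψ′ at x = 0 gives r = (k₁ − k₂)/(k₁ + k₂), so R = r² = 0.3809 and T = 1 − R = 0.6191.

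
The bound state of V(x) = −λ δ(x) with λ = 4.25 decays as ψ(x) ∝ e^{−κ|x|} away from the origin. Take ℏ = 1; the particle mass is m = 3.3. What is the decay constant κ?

Integrating the TISE across x = 0 gives the cusp condition ψ'(0⁺) − ψ'(0⁻) = −(2mλ/ℏ²)ψ(0).
With ψ ∝ e^{−κ|x|} this yields −2κ = −2mλ/ℏ², so κ = mλ/ℏ² = 14.03.

κ = 14.0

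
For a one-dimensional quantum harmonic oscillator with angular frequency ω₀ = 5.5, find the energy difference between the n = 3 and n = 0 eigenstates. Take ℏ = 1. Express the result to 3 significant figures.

E_n = ℏω₀(n + ½), so ΔE = (3 − 0) ℏω₀ = 3 × 5.5 = 16.50.

ΔE = 16.5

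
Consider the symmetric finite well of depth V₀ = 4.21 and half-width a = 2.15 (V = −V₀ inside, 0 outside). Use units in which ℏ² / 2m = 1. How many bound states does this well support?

Define the well-strength parameter z₀ = (a/ℏ)√(2mV₀) = 2.15 × √(2·0.5·4.21) = 4.411.
A new bound state (alternating even/odd) appears each time z₀ passes a multiple of π/2, so N = ⌊2z₀/π⌋ + 1 = ⌊2.808⌋ + 1 = 3.

N = 3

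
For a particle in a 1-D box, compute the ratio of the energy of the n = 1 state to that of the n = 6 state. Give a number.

0.0277778

Since E_n ∝ n², the ratio is (1/6)² = 0.0277778.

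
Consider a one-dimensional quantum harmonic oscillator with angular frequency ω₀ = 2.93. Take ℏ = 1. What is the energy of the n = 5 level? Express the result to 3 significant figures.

E = 16.1

Using E_n = (n + ½)ℏω₀: E_5 = 5.5 × 2.93 = 16.12.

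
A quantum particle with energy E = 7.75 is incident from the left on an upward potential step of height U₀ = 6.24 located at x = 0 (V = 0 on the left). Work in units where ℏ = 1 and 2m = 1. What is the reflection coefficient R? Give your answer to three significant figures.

The wavenumbers are k₁ = √(2mE)/ℏ = 2.784 on the left and k₂ = √(2m(E − U₀))/ℏ = 1.229 on the right.
Matching ψ and ψ′ at x = 0 gives r = (k₁ − k₂)/(k₁ + k₂), so R = r² = 0.1502 and T = 1 − R = 0.8498.

R = 0.150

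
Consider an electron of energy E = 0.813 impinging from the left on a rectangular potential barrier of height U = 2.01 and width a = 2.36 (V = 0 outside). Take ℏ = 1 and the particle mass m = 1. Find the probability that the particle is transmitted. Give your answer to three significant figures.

T = 0.00259

Since E < U the interior solution is evanescent with decay constant κ = √(2m(U − E))/ℏ = 1.547.
κa = 3.652, sinh(κa) = 19.25.
Matching ψ, ψ′ at both faces gives T = [1 + U² sinh²(κa) / (4E(U − E))]⁻¹ = 1/385.7 = 0.00259.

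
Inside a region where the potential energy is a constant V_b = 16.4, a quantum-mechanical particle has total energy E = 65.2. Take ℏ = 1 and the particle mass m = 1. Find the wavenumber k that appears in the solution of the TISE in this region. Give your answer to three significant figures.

k = 9.88

With E > V_b the solution is oscillatory, ψ ∝ e^{±ikx} with k = √(2m(E − V_b))/ℏ.
k = √(2 × 1 × 48.8) = 9.879.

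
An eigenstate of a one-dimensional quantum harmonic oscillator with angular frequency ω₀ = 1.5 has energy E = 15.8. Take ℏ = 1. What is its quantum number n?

n = 10

Invert E_n = (n + ½)ℏω₀: n = E/ℏω₀ − ½ = 10.033, so n = 10.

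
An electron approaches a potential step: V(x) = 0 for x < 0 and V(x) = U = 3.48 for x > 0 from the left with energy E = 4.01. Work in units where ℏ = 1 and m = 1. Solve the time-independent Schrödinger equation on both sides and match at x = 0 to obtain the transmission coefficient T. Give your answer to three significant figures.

On each side the TISE gives plane waves with k = √(2m(E − V))/ℏ: k₁ = √(2·1·4.01) = 2.832, k₂ = √(2·1·0.53) = 1.030.
Matching ψ and ψ′ at x = 0 gives r = (k₁ − k₂)/(k₁ + k₂), so R = r² = 0.2179 and T = 1 − R = 0.7821.

T = 0.782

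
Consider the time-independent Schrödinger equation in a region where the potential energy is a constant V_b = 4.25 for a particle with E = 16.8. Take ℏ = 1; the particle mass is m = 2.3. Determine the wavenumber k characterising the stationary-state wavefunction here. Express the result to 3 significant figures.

With E > V_b the solution is oscillatory, ψ ∝ e^{±ikx} with k = √(2m(E − V_b))/ℏ.
k = √(2 × 2.3 × 12.55) = 7.598.

k = 7.60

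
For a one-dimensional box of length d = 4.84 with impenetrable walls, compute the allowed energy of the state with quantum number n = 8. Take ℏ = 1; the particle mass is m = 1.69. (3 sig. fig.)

Requiring ψ(0) = ψ(d) = 0 quantises k = nπ/d, hence E_n = ℏ²k²/2m = n²π²ℏ²/(2md²).
E_8 = 8² × π² / (2 × 1.69 × 4.84²) = 7.978.

E = 7.98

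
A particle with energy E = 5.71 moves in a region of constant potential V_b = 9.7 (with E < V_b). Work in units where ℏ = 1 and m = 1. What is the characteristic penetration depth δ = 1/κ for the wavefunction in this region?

Since E < V_b the TISE in this region is ψ'' = κ²ψ with κ = √(2m(V_b − E))/ℏ.
κ = √(2 × 1 × 3.99) = 2.825. The penetration depth is δ = 1/κ = 0.354.

δ = 0.354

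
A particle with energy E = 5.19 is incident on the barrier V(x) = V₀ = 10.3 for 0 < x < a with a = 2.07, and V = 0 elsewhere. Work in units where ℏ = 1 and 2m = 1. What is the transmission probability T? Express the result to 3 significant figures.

E < V₀: inside the barrier ψ ∝ e^{±κx} with κ = √(2m(V₀ − E))/ℏ = 2.261.
κa = 4.679, sinh(κa) = 53.84.
The exact tunnelling result is T⁻¹ = 1 + V₀² sinh²(κa) / [4E(V₀ − E)] = 2900, so T = 0.000345.

T = 0.000345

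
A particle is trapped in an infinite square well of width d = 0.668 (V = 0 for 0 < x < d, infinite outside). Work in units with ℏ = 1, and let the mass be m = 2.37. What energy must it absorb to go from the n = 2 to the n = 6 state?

ΔE = 149

E_n = n²π²ℏ²/(2md²), so ΔE = (6² − 2²) π²ℏ²/(2md²).
ΔE = 32 × π² / (2 × 2.37 × 0.668²) = 149.3.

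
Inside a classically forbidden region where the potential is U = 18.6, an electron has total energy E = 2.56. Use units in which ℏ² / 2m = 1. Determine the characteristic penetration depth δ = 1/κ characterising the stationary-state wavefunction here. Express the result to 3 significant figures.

δ = 0.250

Since E < U the TISE in this region is ψ'' = κ²ψ with κ = √(2m(U − E))/ℏ.
κ = √(2 × 0.5 × 16.04) = 4.005. The penetration depth is δ = 1/κ = 0.250.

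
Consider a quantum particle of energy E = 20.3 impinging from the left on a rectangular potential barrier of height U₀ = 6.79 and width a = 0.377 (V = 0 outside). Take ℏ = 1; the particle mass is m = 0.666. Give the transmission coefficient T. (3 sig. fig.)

T = 0.960

E > U₀: inside the barrier k₂ = √(2m(E − U₀))/ℏ = 4.242, k₂a = 1.599.
T = [1 + U₀² sin²(k₂a) / (4E(E − U₀))]⁻¹ = 1/1.042 = 0.960.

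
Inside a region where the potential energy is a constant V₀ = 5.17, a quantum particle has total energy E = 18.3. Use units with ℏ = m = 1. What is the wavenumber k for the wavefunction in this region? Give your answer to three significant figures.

k = 5.12

With E > V₀ the solution is oscillatory, ψ ∝ e^{±ikx} with k = √(2m(E − V₀))/ℏ.
k = √(2 × 1 × 13.13) = 5.124.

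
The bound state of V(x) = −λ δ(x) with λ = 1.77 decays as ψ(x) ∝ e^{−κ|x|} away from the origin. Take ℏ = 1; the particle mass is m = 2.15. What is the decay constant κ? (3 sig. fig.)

Integrate −(ℏ²/2m)ψ'' − λδ(x)ψ = Eψ from −ε to +ε: the ψ'' term gives ψ'(0⁺) − ψ'(0⁻) and the δ term gives −(2mλ/ℏ²)ψ(0).
With ψ ∝ e^{−κ|x|} this yields −2κ = −2mλ/ℏ², so κ = mλ/ℏ² = 3.806.

κ = 3.81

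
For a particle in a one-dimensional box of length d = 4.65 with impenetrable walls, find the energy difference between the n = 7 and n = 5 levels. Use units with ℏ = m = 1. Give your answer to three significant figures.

ΔE = 5.48

E_n = n²π²ℏ²/(2md²), so ΔE = (7² − 5²) π²ℏ²/(2md²).
ΔE = 24 × π² / (2 × 1 × 4.65²) = 5.477.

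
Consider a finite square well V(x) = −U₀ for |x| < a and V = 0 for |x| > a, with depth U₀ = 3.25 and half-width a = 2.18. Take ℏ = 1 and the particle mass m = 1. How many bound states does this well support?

The dimensionless depth is z₀ = a√(2mU₀)/ℏ = 2.18 × √(6.500) = 5.558.
The even/odd transcendental equations gain one root per π/2 in z₀, giving N = 1 + ⌊2z₀/π⌋ = 1 + ⌊3.538⌋ = 4.

N = 4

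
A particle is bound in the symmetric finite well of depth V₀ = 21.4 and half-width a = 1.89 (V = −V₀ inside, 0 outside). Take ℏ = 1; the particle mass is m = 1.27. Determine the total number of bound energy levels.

N = 9

Define the well-strength parameter z₀ = (a/ℏ)√(2mV₀) = 1.89 × √(2·1.27·21.4) = 13.93.
A new bound state (alternating even/odd) appears each time z₀ passes a multiple of π/2, so N = ⌊2z₀/π⌋ + 1 = ⌊8.871⌋ + 1 = 9.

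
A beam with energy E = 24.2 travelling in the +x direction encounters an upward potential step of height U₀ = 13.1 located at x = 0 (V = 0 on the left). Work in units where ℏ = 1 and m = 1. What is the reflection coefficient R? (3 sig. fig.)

R = 0.0370

On each side the TISE gives plane waves with k = √(2m(E − V))/ℏ: k₁ = √(2·1·24.2) = 6.957, k₂ = √(2·1·11.1) = 4.712.
Matching ψ and ψ′ at x = 0 gives r = (k₁ − k₂)/(k₁ + k₂), so R = r² = 0.03703 and T = 1 − R = 0.9630.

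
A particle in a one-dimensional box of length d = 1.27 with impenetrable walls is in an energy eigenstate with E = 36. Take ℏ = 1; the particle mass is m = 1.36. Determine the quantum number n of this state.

n = 4

For an infinite well E_n = n²π²ℏ²/(2md²), so n = (d/πℏ)√(2mE).
n = (1.27/π) × √(2 × 1.36 × 36) = 4.000 → n = 4.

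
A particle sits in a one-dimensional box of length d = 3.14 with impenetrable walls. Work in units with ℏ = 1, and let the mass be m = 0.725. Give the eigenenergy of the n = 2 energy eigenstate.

Requiring ψ(0) = ψ(d) = 0 quantises k = nπ/d, hence E_n = ℏ²k²/2m = n²π²ℏ²/(2md²).
E_2 = 2² × π² / (2 × 0.725 × 3.14²) = 2.761.

E = 2.76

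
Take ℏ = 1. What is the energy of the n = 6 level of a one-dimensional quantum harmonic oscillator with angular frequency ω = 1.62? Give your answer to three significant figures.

E = 10.5

The oscillator eigenvalues are E_n = ℏω(n + ½), so E_6 = 1.62 × 6.5 = 10.53.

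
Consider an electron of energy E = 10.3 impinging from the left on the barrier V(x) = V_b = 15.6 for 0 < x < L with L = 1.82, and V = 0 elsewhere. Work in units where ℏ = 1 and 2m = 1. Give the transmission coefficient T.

E < V_b: inside the barrier ψ ∝ e^{±κx} with κ = √(2m(V_b − E))/ℏ = 2.302.
κL = 4.190, sinh(κL) = 33.00.
Matching ψ, ψ′ at both faces gives T = [1 + V_b² sinh²(κL) / (4E(V_b − E))]⁻¹ = 1/1215 = 0.000823.

T = 0.000823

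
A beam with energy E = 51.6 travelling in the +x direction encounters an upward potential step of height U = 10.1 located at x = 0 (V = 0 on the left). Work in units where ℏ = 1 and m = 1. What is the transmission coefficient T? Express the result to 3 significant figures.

T = 0.997

The wavenumbers are k₁ = √(2mE)/ℏ = 10.16 on the left and k₂ = √(2m(E − U))/ℏ = 9.110 on the right.
Continuity of ψ and ψ′ at the step yields the reflection amplitude r = (k₁ − k₂)/(k₁ + k₂) = 0.05440; thus R = |r|² = 0.002960, T = 0.9970.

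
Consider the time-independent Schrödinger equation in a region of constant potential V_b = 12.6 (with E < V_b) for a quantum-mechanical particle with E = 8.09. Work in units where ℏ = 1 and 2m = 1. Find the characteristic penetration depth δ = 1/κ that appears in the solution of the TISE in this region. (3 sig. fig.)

δ = 0.471

Since E < V_b the TISE in this region is ψ'' = κ²ψ with κ = √(2m(V_b − E))/ℏ.
κ = √(2 × 0.5 × 4.51) = 2.124. The penetration depth is δ = 1/κ = 0.471.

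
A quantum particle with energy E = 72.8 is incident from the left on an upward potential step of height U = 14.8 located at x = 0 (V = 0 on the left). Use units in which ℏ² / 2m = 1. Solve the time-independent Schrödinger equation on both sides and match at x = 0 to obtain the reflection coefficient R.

The wavenumbers are k₁ = √(2mE)/ℏ = 8.532 on the left and k₂ = √(2m(E − U))/ℏ = 7.616 on the right.
Matching ψ and ψ′ at x = 0 gives r = (k₁ − k₂)/(k₁ + k₂), so R = r² = 0.003221 and T = 1 − R = 0.9968.

R = 0.00322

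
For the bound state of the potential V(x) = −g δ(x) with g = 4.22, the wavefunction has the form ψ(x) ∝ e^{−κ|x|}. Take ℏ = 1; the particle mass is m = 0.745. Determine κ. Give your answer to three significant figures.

Integrate −(ℏ²/2m)ψ'' − gδ(x)ψ = Eψ from −ε to +ε: the ψ'' term gives ψ'(0⁺) − ψ'(0⁻) and the δ term gives −(2mg/ℏ²)ψ(0).
With ψ ∝ e^{−κ|x|} this yields −2κ = −2mg/ℏ², so κ = mg/ℏ² = 3.144.

κ = 3.14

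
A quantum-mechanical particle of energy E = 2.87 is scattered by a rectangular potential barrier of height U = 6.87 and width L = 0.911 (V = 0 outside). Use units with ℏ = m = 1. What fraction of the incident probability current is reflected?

E < U: inside the barrier ψ ∝ e^{±κx} with κ = √(2m(U − E))/ℏ = 2.828.
κL = 2.577, sinh(κL) = 6.539.
The exact tunnelling result is T⁻¹ = 1 + U² sinh²(κL) / [4E(U − E)] = 44.94, so T = 0.0222.
R = 1 − T = 0.978.

R = 0.978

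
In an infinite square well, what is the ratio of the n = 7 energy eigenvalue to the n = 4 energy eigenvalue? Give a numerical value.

E_n = n²π²ℏ²/(2mL²) so the ratio is n₂²/n₁² = 49/16 = 3.0625.

3.0625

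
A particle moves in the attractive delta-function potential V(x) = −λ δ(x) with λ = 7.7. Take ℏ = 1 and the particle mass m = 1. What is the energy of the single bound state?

The bound state is ψ(x) = √κ e^{−κ|x|}. The derivative jump ψ'(0⁺) − ψ'(0⁻) = −(2mλ/ℏ²)ψ(0) fixes κ = mλ/ℏ² = 7.700.
Then E = −ℏ²κ²/(2m) = −mλ²/(2ℏ²) = -29.65.

E = -29.6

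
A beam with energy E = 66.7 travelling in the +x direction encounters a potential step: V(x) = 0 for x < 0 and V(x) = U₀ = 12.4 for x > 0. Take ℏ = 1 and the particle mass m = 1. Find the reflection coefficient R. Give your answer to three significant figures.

R = 0.00264

On each side the TISE gives plane waves with k = √(2m(E − V))/ℏ: k₁ = √(2·1·66.7) = 11.55, k₂ = √(2·1·54.3) = 10.42.
Continuity of ψ and ψ′ at the step yields the reflection amplitude r = (k₁ − k₂)/(k₁ + k₂) = 0.05137; thus R = |r|² = 0.002639, T = 0.9974.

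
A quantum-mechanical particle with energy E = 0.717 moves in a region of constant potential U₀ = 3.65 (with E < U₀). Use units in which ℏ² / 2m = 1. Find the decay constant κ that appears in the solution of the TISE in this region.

Since E < U₀ the TISE in this region is ψ'' = κ²ψ with κ = √(2m(U₀ − E))/ℏ.
κ = √(2 × 0.5 × 2.933) = 1.713.

κ = 1.71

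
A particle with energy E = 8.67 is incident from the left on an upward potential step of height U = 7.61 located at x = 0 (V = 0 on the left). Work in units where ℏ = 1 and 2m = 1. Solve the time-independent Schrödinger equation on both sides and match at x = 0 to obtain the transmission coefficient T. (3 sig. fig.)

On each side the TISE gives plane waves with k = √(2m(E − V))/ℏ: k₁ = √(2·½·8.67) = 2.944, k₂ = √(2·½·1.06) = 1.030.
Matching ψ and ψ′ at x = 0 gives r = (k₁ − k₂)/(k₁ + k₂), so R = r² = 0.2322 and T = 1 − R = 0.7678.

T = 0.768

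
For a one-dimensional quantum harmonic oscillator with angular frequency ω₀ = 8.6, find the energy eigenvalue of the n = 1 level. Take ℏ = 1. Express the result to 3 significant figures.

The oscillator eigenvalues are E_n = ℏω₀(n + ½), so E_1 = 8.6 × 1.5 = 12.90.

E = 12.9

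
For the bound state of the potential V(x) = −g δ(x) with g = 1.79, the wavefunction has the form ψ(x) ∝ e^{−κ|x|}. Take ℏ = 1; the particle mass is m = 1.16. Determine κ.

Integrate −(ℏ²/2m)ψ'' − gδ(x)ψ = Eψ from −ε to +ε: the ψ'' term gives ψ'(0⁺) − ψ'(0⁻) and the δ term gives −(2mg/ℏ²)ψ(0).
With ψ ∝ e^{−κ|x|} this yields −2κ = −2mg/ℏ², so κ = mg/ℏ² = 2.076.

κ = 2.08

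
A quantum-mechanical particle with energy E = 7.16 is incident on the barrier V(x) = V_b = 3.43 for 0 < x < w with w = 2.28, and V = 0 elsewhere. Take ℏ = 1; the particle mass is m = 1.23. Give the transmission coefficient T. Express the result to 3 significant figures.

E > V_b: inside the barrier k₂ = √(2m(E − V_b))/ℏ = 3.029, k₂w = 6.906.
T = [1 + V_b² sin²(k₂w) / (4E(E − V_b))]⁻¹ = 1/1.038 = 0.964.

T = 0.964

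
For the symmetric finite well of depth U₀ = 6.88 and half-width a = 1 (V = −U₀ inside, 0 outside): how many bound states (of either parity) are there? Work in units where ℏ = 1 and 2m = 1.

Define the well-strength parameter z₀ = (a/ℏ)√(2mU₀) = 1 × √(2·0.5·6.88) = 2.623.
The even/odd transcendental equations gain one root per π/2 in z₀, giving N = 1 + ⌊2z₀/π⌋ = 1 + ⌊1.670⌋ = 2.

N = 2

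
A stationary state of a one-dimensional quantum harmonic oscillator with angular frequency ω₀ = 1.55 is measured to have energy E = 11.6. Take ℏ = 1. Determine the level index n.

n = 7

Invert E_n = (n + ½)ℏω₀: n = E/ℏω₀ − ½ = 6.984, so n = 7.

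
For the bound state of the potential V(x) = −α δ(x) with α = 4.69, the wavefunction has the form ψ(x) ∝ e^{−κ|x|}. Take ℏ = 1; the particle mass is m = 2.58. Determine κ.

Integrating the TISE across x = 0 gives the cusp condition ψ'(0⁺) − ψ'(0⁻) = −(2mα/ℏ²)ψ(0).
With ψ ∝ e^{−κ|x|} this yields −2κ = −2mα/ℏ², so κ = mα/ℏ² = 12.10.

κ = 12.1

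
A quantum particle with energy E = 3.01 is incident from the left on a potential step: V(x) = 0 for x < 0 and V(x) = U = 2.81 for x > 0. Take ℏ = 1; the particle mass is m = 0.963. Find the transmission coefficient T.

On each side the TISE gives plane waves with k = √(2m(E − V))/ℏ: k₁ = √(2·0.963·3.01) = 2.408, k₂ = √(2·0.963·0.2) = 0.6206.
Matching ψ and ψ′ at x = 0 gives r = (k₁ − k₂)/(k₁ + k₂), so R = r² = 0.3482 and T = 1 − R = 0.6518.

T = 0.652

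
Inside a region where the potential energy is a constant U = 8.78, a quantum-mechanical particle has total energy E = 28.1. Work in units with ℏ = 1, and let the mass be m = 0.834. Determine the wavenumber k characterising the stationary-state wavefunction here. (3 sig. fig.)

k = 5.68

With E > U the solution is oscillatory, ψ ∝ e^{±ikx} with k = √(2m(E − U))/ℏ.
k = √(2 × 0.834 × 19.32) = 5.677.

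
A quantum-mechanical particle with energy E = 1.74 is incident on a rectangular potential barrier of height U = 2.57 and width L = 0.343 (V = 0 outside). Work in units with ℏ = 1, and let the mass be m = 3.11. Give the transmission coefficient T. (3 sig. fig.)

T = 0.541

E < U: inside the barrier ψ ∝ e^{±κx} with κ = √(2m(U − E))/ℏ = 2.272.
κL = 0.7793, sinh(κL) = 0.8607.
The exact tunnelling result is T⁻¹ = 1 + U² sinh²(κL) / [4E(U − E)] = 1.847, so T = 0.541.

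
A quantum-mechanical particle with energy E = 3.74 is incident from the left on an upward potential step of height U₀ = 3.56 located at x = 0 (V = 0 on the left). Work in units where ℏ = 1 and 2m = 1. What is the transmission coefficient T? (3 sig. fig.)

On each side the TISE gives plane waves with k = √(2m(E − V))/ℏ: k₁ = √(2·½·3.74) = 1.934, k₂ = √(2·½·0.18) = 0.4243.
Continuity of ψ and ψ′ at the step yields the reflection amplitude r = (k₁ − k₂)/(k₁ + k₂) = 0.6402; thus R = |r|² = 0.4098, T = 0.5902.

T = 0.590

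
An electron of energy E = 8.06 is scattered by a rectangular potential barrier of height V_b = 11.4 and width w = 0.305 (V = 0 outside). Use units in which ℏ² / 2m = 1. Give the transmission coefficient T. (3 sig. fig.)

Since E < V_b the interior solution is evanescent with decay constant κ = √(2m(V_b − E))/ℏ = 1.828.
κw = 0.5574, sinh(κw) = 0.5867.
The exact tunnelling result is T⁻¹ = 1 + V_b² sinh²(κw) / [4E(V_b − E)] = 1.415, so T = 0.706.

T = 0.706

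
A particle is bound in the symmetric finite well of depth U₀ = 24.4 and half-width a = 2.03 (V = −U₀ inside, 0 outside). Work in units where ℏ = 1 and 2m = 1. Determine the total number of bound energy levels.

Define the well-strength parameter z₀ = (a/ℏ)√(2mU₀) = 2.03 × √(2·0.5·24.4) = 10.03.
The even/odd transcendental equations gain one root per π/2 in z₀, giving N = 1 + ⌊2z₀/π⌋ = 1 + ⌊6.384⌋ = 7.

N = 7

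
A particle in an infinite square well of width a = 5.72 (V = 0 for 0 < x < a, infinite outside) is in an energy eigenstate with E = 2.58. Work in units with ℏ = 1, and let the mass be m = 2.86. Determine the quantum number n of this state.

n = 7

From E_n = n²π²ℏ²/(2ma²) invert to n = √(2ma²E)/(πℏ).
n = (5.72/π) × √(2 × 2.86 × 2.58) = 6.994 → n = 7.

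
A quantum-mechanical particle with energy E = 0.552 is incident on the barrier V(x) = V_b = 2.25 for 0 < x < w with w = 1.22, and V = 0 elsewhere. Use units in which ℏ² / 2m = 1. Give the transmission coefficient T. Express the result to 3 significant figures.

T = 0.118

E < V_b: inside the barrier ψ ∝ e^{±κx} with κ = √(2m(V_b − E))/ℏ = 1.303.
κw = 1.590, sinh(κw) = 2.349.
Matching ψ, ψ′ at both faces gives T = [1 + V_b² sinh²(κw) / (4E(V_b − E))]⁻¹ = 1/8.452 = 0.118.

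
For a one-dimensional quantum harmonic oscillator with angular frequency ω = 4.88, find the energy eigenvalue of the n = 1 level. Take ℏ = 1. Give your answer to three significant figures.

E = 7.32

The oscillator eigenvalues are E_n = ℏω(n + ½), so E_1 = 4.88 × 1.5 = 7.320.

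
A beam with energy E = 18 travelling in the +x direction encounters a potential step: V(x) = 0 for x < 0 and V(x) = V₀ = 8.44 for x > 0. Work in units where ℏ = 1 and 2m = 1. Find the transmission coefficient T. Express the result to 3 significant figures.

On each side the TISE gives plane waves with k = √(2m(E − V))/ℏ: k₁ = √(2·½·18) = 4.243, k₂ = √(2·½·9.56) = 3.092.
Matching ψ and ψ′ at x = 0 gives r = (k₁ − k₂)/(k₁ + k₂), so R = r² = 0.02461 and T = 1 − R = 0.9754.

T = 0.975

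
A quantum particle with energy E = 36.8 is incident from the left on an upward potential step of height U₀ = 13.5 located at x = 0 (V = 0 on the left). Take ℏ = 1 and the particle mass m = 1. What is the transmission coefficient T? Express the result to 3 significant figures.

The wavenumbers are k₁ = √(2mE)/ℏ = 8.579 on the left and k₂ = √(2m(E − U₀))/ℏ = 6.826 on the right.
Matching ψ and ψ′ at x = 0 gives r = (k₁ − k₂)/(k₁ + k₂), so R = r² = 0.01294 and T = 1 − R = 0.9871.

T = 0.987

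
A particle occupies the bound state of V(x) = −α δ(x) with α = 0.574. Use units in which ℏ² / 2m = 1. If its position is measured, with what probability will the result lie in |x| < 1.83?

P = 0.650

The normalised bound state is ψ = √κ e^{−κ|x|} with κ = mα/ℏ² = 0.2870.
P(|x| < d) = ∫_{−d}^{d} κ e^{−2κ|x|} dx = 1 − e^{−2κd} = 1 − e^{−1.050} = 0.6502.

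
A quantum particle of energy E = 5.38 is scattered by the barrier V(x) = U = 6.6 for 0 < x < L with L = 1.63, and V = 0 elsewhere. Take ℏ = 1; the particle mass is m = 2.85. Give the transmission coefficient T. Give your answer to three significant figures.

Since E < U the interior solution is evanescent with decay constant κ = √(2m(U − E))/ℏ = 2.637.
κL = 4.298, sinh(κL) = 36.78.
Matching ψ, ψ′ at both faces gives T = [1 + U² sinh²(κL) / (4E(U − E))]⁻¹ = 1/2246 = 0.000445.

T = 0.000445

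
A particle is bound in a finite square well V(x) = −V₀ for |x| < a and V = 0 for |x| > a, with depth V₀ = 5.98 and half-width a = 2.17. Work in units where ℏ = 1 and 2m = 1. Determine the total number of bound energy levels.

N = 4

The dimensionless depth is z₀ = a√(2mV₀)/ℏ = 2.17 × √(5.980) = 5.307.
A new bound state (alternating even/odd) appears each time z₀ passes a multiple of π/2, so N = ⌊2z₀/π⌋ + 1 = ⌊3.378⌋ + 1 = 4.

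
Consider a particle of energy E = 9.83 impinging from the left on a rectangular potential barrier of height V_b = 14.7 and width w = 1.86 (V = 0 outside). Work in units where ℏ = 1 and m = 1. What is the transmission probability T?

T = 0.0000322

E < V_b: inside the barrier ψ ∝ e^{±κx} with κ = √(2m(V_b − E))/ℏ = 3.121.
κw = 5.805, sinh(κw) = 166.0.
Matching ψ, ψ′ at both faces gives T = [1 + V_b² sinh²(κw) / (4E(V_b − E))]⁻¹ = 1/31080 = 0.0000322.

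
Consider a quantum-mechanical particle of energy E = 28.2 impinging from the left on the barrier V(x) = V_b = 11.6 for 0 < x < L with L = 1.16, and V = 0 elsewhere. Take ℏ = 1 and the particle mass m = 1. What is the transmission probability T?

Above the barrier the interior wavenumber is k₂ = √(2m(E − V_b))/ℏ = 5.762, giving phase k₂L = 6.684.
T = [1 + V_b² sin²(k₂L) / (4E(E − V_b))]⁻¹ = 1/1.011 = 0.989.

T = 0.989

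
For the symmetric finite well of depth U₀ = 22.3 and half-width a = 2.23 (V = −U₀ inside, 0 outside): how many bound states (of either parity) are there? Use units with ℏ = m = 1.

The dimensionless depth is z₀ = a√(2mU₀)/ℏ = 2.23 × √(44.60) = 14.89.
A new bound state (alternating even/odd) appears each time z₀ passes a multiple of π/2, so N = ⌊2z₀/π⌋ + 1 = ⌊9.481⌋ + 1 = 10.

N = 10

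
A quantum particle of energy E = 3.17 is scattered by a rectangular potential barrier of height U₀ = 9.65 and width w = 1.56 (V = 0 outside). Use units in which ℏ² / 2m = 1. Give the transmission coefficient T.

E < U₀: inside the barrier ψ ∝ e^{±κx} with κ = √(2m(U₀ − E))/ℏ = 2.546.
κw = 3.971, sinh(κw) = 26.51.
The exact tunnelling result is T⁻¹ = 1 + U₀² sinh²(κw) / [4E(U₀ − E)] = 797.6, so T = 0.00125.

T = 0.00125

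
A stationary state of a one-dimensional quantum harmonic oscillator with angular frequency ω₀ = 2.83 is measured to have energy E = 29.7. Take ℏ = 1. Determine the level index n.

Invert E_n = (n + ½)ℏω₀: n = E/ℏω₀ − ½ = 9.995, so n = 10.

n = 10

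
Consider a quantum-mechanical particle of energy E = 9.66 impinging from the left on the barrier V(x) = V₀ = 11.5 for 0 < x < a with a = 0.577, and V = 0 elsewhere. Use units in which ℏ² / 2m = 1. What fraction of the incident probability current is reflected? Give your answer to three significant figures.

E < V₀: inside the barrier ψ ∝ e^{±κx} with κ = √(2m(V₀ − E))/ℏ = 1.356.
κa = 0.7827, sinh(κa) = 0.8651.
Matching ψ, ψ′ at both faces gives T = [1 + V₀² sinh²(κa) / (4E(V₀ − E))]⁻¹ = 1/2.392 = 0.418.
R = 1 − T = 0.582.

R = 0.582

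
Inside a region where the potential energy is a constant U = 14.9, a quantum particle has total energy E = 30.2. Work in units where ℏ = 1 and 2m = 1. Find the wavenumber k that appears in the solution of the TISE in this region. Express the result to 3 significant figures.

With E > U the solution is oscillatory, ψ ∝ e^{±ikx} with k = √(2m(E − U))/ℏ.
k = √(2 × 0.5 × 15.3) = 3.912.

k = 3.91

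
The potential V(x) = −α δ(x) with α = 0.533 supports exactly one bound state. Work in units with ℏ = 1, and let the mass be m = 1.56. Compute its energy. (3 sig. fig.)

E = -0.222

The bound state is ψ(x) = √κ e^{−κ|x|}. The derivative jump ψ'(0⁺) − ψ'(0⁻) = −(2mα/ℏ²)ψ(0) fixes κ = mα/ℏ² = 0.8315.
Then E = −ℏ²κ²/(2m) = −mα²/(2ℏ²) = -0.2216.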